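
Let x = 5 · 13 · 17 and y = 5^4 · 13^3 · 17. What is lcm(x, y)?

max exponent per prime: 5^4 · 13^3 · 17 = 23343125

23343125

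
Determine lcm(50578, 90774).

gcd first: 90774 = 1·50578 + 40196; 50578 = 1·40196 + 10382; 40196 = 3·10382 + 9050; 10382 = 1·9050 + 1332; 9050 = 6·1332 + 1058; 1332 = 1·1058 + 274; 1058 = 3·274 + 236; 274 = 1·236 + 38; 236 = 6·38 + 8; 38 = 4·8 + 6; 8 = 1·6 + 2; 6 = 3·2 + 0 → gcd = 2
lcm = 50578·90774/gcd = 4591167372/2 = 2295583686

2295583686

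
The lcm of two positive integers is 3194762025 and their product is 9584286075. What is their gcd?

3

From gcd × lcm = uv: gcd = 9584286075 / 3194762025 = 3.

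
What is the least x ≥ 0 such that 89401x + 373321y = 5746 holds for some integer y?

Reduce mod 373321: 89401x ≡ 5746 (mod 373321). With g = gcd(89401, 373321) = 169 dividing 5746, divide through: 529x ≡ 34 (mod 2209).
Since gcd(529, 2209) = 1, x ≡ 34·(529)⁻¹ ≡ 1875 (mod 2209). Smallest non-negative: 1875.

1875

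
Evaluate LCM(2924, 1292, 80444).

2924 = 2² · 17 · 43; 1292 = 2² · 17 · 19; 80444 = 2² · 7 · 13² · 17
lcm takes max exponent of each prime: 2² · 7 · 13² · 17 · 19 · 43 = 65722748

65722748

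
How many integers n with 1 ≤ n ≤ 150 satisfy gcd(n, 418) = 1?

64

Prime factors of 418: 2, 11, 19. Count integers ≤ 150 divisible by none of them.
By inclusion–exclusion: 150 − ⌊150/2⌋ − ⌊150/11⌋ − ⌊150/19⌋ + ⌊150/22⌋ + ⌊150/38⌋ + ⌊150/209⌋ − ⌊150/418⌋ = 64.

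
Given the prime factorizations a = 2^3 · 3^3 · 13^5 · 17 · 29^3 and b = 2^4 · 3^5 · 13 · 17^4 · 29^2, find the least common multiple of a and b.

2940577954457538096

max exponent per prime: 2^4 · 3^5 · 13^5 · 17^4 · 29^3 = 2940577954457538096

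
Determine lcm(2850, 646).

gcd first: 2850 = 4·646 + 266; 646 = 2·266 + 114; 266 = 2·114 + 38; 114 = 3·38 + 0 → gcd = 38
lcm = 2850·646/gcd = 1841100/38 = 48450

48450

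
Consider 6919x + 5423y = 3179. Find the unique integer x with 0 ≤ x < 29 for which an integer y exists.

Euclid: 6919 = 1·5423 + 1496; 5423 = 3·1496 + 935; 1496 = 1·935 + 561; 935 = 1·561 + 374; 561 = 1·374 + 187; 374 = 2·187 + 0 → gcd = 187; 3179 = 187·17.
Back-substitution yields 6919·(11) + 5423·(-14) = 187, so one solution is x = 11·17 = 187, y = -14·17 = -238.
Solutions in x differ by 5423/187 = 29; the one in [0, 29) is 187 mod 29 = 13.

13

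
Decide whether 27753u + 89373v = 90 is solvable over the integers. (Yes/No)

Yes

By Bézout, 27753u + 89373v = 90 has integer solutions iff gcd(27753, 89373) | 90.
Euclid: 89373 = 3·27753 + 6114; 27753 = 4·6114 + 3297; 6114 = 1·3297 + 2817; 3297 = 1·2817 + 480; 2817 = 5·480 + 417; 480 = 1·417 + 63; 417 = 6·63 + 39; 63 = 1·39 + 24; 39 = 1·24 + 15; 24 = 1·15 + 9; 15 = 1·9 + 6; 9 = 1·6 + 3; 6 = 2·3 + 0. gcd = 3; 90 mod 3 = 0. Yes.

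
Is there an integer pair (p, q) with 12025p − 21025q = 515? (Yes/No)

No

By Bézout, 12025p − 21025q = 515 has integer solutions iff gcd(12025, 21025) | 515.
Euclid: 21025 = 1·12025 + 9000; 12025 = 1·9000 + 3025; 9000 = 2·3025 + 2950; 3025 = 1·2950 + 75; 2950 = 39·75 + 25; 75 = 3·25 + 0. gcd = 25; 515 mod 25 = 15. No.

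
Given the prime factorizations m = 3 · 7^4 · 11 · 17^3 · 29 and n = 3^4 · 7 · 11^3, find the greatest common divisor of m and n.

min exponent per shared prime: 3 · 7 · 11 = 231

231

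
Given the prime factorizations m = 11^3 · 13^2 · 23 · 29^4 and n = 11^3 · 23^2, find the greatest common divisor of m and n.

min exponent per shared prime: 11^3 · 23 = 30613

30613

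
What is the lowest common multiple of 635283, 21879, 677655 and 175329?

73998631001295

635283 = 3⁴ · 11 · 23 · 31; 21879 = 3² · 11 · 13 · 17; 677655 = 3² · 5 · 11 · 37²; 175329 = 3² · 7 · 11² · 23
lcm takes max exponent of each prime: 3⁴ · 5 · 7 · 11² · 13 · 17 · 23 · 31 · 37² = 73998631001295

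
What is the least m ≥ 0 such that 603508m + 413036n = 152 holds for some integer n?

gcd(603508, 413036) = 4 (Euclid: 603508 = 1·413036 + 190472; 413036 = 2·190472 + 32092; 190472 = 5·32092 + 30012; 32092 = 1·30012 + 2080; 30012 = 14·2080 + 892; 2080 = 2·892 + 296; 892 = 3·296 + 4; 296 = 74·4 + 0), and 4 | 152.
Extended Euclid: 603508·(1390) + 413036·(-2031) = 4. Scale by 38: m₀ = 52820.
General solution m = m₀ + 103259t; reducing mod 103259 gives m = 52820 (and n = -77178).

52820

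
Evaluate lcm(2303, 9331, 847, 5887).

312395992139

2303 = 7² · 47; 9331 = 7 · 31 · 43; 847 = 7 · 11²; 5887 = 7 · 29²
lcm takes max exponent of each prime: 7² · 11² · 29² · 31 · 43 · 47 = 312395992139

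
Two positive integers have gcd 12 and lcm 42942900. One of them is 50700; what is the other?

10164

Using uv = gcd(u,v)·lcm(u,v) = 12·42942900 = 515314800, we get v = 515314800/50700 = 10164.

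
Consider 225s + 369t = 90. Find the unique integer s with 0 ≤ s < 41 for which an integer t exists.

25

gcd(225, 369) = 9 (Euclid: 369 = 1·225 + 144; 225 = 1·144 + 81; 144 = 1·81 + 63; 81 = 1·63 + 18; 63 = 3·18 + 9; 18 = 2·9 + 0), and 9 | 90.
Extended Euclid: 225·(-18) + 369·(11) = 9. Scale by 10: s₀ = -180.
General solution s = s₀ + 41k; reducing mod 41 gives s = 25 (and t = -15).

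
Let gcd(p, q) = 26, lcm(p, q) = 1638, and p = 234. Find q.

182

p·q = gcd·lcm = 26·1638 = 42588, so q = 42588/234 = 182.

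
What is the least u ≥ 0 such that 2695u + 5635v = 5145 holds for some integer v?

gcd(2695, 5635) = 245 (Euclid: 5635 = 2·2695 + 245; 2695 = 11·245 + 0), and 245 | 5145.
Extended Euclid: 2695·(-2) + 5635·(1) = 245. Scale by 21: u₀ = -42.
General solution u = u₀ + 23t; reducing mod 23 gives u = 4 (and v = -1).

4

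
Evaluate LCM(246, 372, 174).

442308

246 = 2 · 3 · 41; 372 = 2² · 3 · 31; 174 = 2 · 3 · 29
lcm takes max exponent of each prime: 2² · 3 · 29 · 31 · 41 = 442308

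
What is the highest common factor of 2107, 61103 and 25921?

gcd(2107, 61103): 61103 = 29·2107 + 0 → 2107
gcd(2107, 25921): 25921 = 12·2107 + 637; 2107 = 3·637 + 196; 637 = 3·196 + 49; 196 = 4·49 + 0 → 49

49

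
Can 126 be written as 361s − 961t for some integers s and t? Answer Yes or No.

Yes

gcd(361, 961): 961 = 2·361 + 239; 361 = 1·239 + 122; 239 = 1·122 + 117; 122 = 1·117 + 5; 117 = 23·5 + 2; 5 = 2·2 + 1; 2 = 2·1 + 0 → 1
1 divides 126, so a solution exists.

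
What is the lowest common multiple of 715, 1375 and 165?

53625

lcm(715, 1375) = 715·1375/gcd = 983125/55 = 17875
lcm(17875, 165) = 17875·165/gcd = 2949375/55 = 53625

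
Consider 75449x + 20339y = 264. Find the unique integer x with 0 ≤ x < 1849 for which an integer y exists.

Euclid: 75449 = 3·20339 + 14432; 20339 = 1·14432 + 5907; 14432 = 2·5907 + 2618; 5907 = 2·2618 + 671; 2618 = 3·671 + 605; 671 = 1·605 + 66; 605 = 9·66 + 11; 66 = 6·11 + 0 → gcd = 11; 264 = 11·24.
Back-substitution yields 75449·(303) + 20339·(-1124) = 11, so one solution is x = 303·24 = 7272, y = -1124·24 = -26976.
Solutions in x differ by 20339/11 = 1849; the one in [0, 1849) is 7272 mod 1849 = 1725.

1725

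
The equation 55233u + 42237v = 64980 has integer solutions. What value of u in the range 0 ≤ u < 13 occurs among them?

5

Euclid: 55233 = 1·42237 + 12996; 42237 = 3·12996 + 3249; 12996 = 4·3249 + 0 → gcd = 3249; 64980 = 3249·20.
Back-substitution yields 55233·(-3) + 42237·(4) = 3249, so one solution is u = -3·20 = -60, v = 4·20 = 80.
Solutions in u differ by 42237/3249 = 13; the one in [0, 13) is -60 mod 13 = 5.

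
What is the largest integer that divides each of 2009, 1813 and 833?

49

gcd(2009, 1813): 2009 = 1·1813 + 196; 1813 = 9·196 + 49; 196 = 4·49 + 0 → 49
gcd(49, 833): 833 = 17·49 + 0 → 49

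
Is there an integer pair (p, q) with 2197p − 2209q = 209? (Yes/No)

Yes

By Bézout, 2197p − 2209q = 209 has integer solutions iff gcd(2197, 2209) | 209.
Euclid: 2209 = 1·2197 + 12; 2197 = 183·12 + 1; 12 = 12·1 + 0. gcd = 1; 209 mod 1 = 0. Yes.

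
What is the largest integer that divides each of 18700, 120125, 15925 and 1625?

25

gcd(18700, 120125): 120125 = 6·18700 + 7925; 18700 = 2·7925 + 2850; 7925 = 2·2850 + 2225; 2850 = 1·2225 + 625; 2225 = 3·625 + 350; 625 = 1·350 + 275; 350 = 1·275 + 75; 275 = 3·75 + 50; 75 = 1·50 + 25; 50 = 2·25 + 0 → 25
gcd(25, 15925): 15925 = 637·25 + 0 → 25
gcd(25, 1625): 1625 = 65·25 + 0 → 25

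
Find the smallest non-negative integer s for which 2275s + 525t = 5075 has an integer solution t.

2

Euclid: 2275 = 4·525 + 175; 525 = 3·175 + 0 → gcd = 175; 5075 = 175·29.
Back-substitution yields 2275·(1) + 525·(-4) = 175, so one solution is s = 1·29 = 29, t = -4·29 = -116.
Solutions in s differ by 525/175 = 3; the one in [0, 3) is 29 mod 3 = 2.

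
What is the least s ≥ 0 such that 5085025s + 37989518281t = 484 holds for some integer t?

253157618

gcd(5085025, 37989518281) = 121 (Euclid: 37989518281 = 7470·5085025 + 4381531; 5085025 = 1·4381531 + 703494; 4381531 = 6·703494 + 160567; 703494 = 4·160567 + 61226; 160567 = 2·61226 + 38115; 61226 = 1·38115 + 23111; 38115 = 1·23111 + 15004; 23111 = 1·15004 + 8107; 15004 = 1·8107 + 6897; 8107 = 1·6897 + 1210; 6897 = 5·1210 + 847; 1210 = 1·847 + 363; 847 = 2·363 + 121; 363 = 3·121 + 0), and 121 | 484.
Extended Euclid: 5085025·(-93692076) + 37989518281·(12541) = 121. Scale by 4: s₀ = -374768304.
General solution s = s₀ + 313962961k; reducing mod 313962961 gives s = 253157618 (and t = -33886).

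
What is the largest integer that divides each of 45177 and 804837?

33

Euclid: 804837 = 17·45177 + 36828; 45177 = 1·36828 + 8349; 36828 = 4·8349 + 3432; 8349 = 2·3432 + 1485; 3432 = 2·1485 + 462; 1485 = 3·462 + 99; 462 = 4·99 + 66; 99 = 1·66 + 33; 66 = 2·33 + 0. Last nonzero remainder: 33.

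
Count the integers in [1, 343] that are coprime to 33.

33 = 3·11. Inclusion–exclusion on these primes:
343 − ⌊343/3⌋ − ⌊343/11⌋ + ⌊343/33⌋ = 208

208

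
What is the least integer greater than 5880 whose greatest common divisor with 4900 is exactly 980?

Multiples of 980 above 5880: 980·7, 980·8, … . Need the cofactor coprime to 4900/980 = 5.
Checking s = 7, 8, … the first with gcd(s, 5) = 1 is s = 7, giving 6860.

6860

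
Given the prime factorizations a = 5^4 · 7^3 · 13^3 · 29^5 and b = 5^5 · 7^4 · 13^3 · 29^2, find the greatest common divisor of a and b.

min exponent per shared prime: 5^4 · 7^3 · 13^3 · 29^2 = 396095756875

396095756875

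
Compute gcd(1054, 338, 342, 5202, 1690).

gcd(1054, 338): 1054 = 3·338 + 40; 338 = 8·40 + 18; 40 = 2·18 + 4; 18 = 4·4 + 2; 4 = 2·2 + 0 → 2
gcd(2, 342): 342 = 171·2 + 0 → 2
gcd(2, 5202): 5202 = 2601·2 + 0 → 2
gcd(2, 1690): 1690 = 845·2 + 0 → 2

2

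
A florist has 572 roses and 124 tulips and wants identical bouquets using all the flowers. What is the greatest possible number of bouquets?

4

Euclid: 572 = 4·124 + 76; 124 = 1·76 + 48; 76 = 1·48 + 28; 48 = 1·28 + 20; 28 = 1·20 + 8; 20 = 2·8 + 4; 8 = 2·4 + 0. Last nonzero remainder: 4.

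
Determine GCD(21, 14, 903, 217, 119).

gcd(21, 14): 21 = 1·14 + 7; 14 = 2·7 + 0 → 7
gcd(7, 903): 903 = 129·7 + 0 → 7
gcd(7, 217): 217 = 31·7 + 0 → 7
gcd(7, 119): 119 = 17·7 + 0 → 7

7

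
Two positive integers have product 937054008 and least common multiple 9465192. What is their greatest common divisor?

gcd·lcm = product, so gcd = 937054008/9465192 = 99.

99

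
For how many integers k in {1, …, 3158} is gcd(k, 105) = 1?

105 = 3·5·7. Inclusion–exclusion on these primes:
3158 − ⌊3158/3⌋ − ⌊3158/5⌋ − ⌊3158/7⌋ + ⌊3158/15⌋ + ⌊3158/21⌋ + ⌊3158/35⌋ − ⌊3158/105⌋ = 1444

1444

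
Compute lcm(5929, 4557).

551397

gcd first: 5929 = 1·4557 + 1372; 4557 = 3·1372 + 441; 1372 = 3·441 + 49; 441 = 9·49 + 0 → gcd = 49
lcm = 5929·4557/gcd = 27018453/49 = 551397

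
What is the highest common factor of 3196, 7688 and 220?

3196 = 2² · 17 · 47; 7688 = 2³ · 31²; 220 = 2² · 5 · 11
gcd takes min exponent of each prime: 2² = 4

4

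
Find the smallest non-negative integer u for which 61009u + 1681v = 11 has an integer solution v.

1323

Reduce mod 1681: 61009u ≡ 11 (mod 1681). With g = gcd(61009, 1681) = 1 dividing 11, divide through: 61009u ≡ 11 (mod 1681).
Since gcd(61009, 1681) = 1, u ≡ 11·(61009)⁻¹ ≡ 1323 (mod 1681). Smallest non-negative: 1323.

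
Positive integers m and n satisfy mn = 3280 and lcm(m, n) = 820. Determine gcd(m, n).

4

gcd·lcm = product, so gcd = 3280/820 = 4.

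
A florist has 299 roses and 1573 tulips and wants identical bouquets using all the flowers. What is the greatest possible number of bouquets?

Euclid: 1573 = 5·299 + 78; 299 = 3·78 + 65; 78 = 1·65 + 13; 65 = 5·13 + 0. Last nonzero remainder: 13.

13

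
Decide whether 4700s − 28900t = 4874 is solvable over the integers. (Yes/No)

No

gcd(4700, 28900): 28900 = 6·4700 + 700; 4700 = 6·700 + 500; 700 = 1·500 + 200; 500 = 2·200 + 100; 200 = 2·100 + 0 → 100
100 does not divide 4874, so a solution does not exist.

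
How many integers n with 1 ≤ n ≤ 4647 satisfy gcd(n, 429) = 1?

2600

429 = 3·11·13. Inclusion–exclusion on these primes:
4647 − ⌊4647/3⌋ − ⌊4647/11⌋ − ⌊4647/13⌋ + ⌊4647/33⌋ + ⌊4647/39⌋ + ⌊4647/143⌋ − ⌊4647/429⌋ = 2600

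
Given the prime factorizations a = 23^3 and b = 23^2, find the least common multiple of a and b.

max exponent per prime: 23^3 = 12167

12167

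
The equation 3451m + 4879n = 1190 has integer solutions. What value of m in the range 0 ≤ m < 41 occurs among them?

6

Reduce mod 4879: 3451m ≡ 1190 (mod 4879). With g = gcd(3451, 4879) = 119 dividing 1190, divide through: 29m ≡ 10 (mod 41).
Since gcd(29, 41) = 1, m ≡ 10·(29)⁻¹ ≡ 6 (mod 41). Smallest non-negative: 6.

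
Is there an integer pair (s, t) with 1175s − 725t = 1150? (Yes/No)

By Bézout, 1175s − 725t = 1150 has integer solutions iff gcd(1175, 725) | 1150.
Euclid: 1175 = 1·725 + 450; 725 = 1·450 + 275; 450 = 1·275 + 175; 275 = 1·175 + 100; 175 = 1·100 + 75; 100 = 1·75 + 25; 75 = 3·25 + 0. gcd = 25; 1150 mod 25 = 0. Yes.

Yes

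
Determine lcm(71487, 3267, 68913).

71487 = 3² · 13² · 47; 3267 = 3³ · 11²; 68913 = 3² · 13 · 19 · 31
lcm takes max exponent of each prime: 3³ · 11² · 13² · 19 · 31 · 47 = 15284421009

15284421009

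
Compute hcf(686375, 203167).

Euclid: 686375 = 3·203167 + 76874; 203167 = 2·76874 + 49419; 76874 = 1·49419 + 27455; 49419 = 1·27455 + 21964; 27455 = 1·21964 + 5491; 21964 = 4·5491 + 0. Last nonzero remainder: 5491.

5491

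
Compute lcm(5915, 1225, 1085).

lcm(5915, 1225) = 5915·1225/gcd = 7245875/35 = 207025
lcm(207025, 1085) = 207025·1085/gcd = 224622125/35 = 6417775

6417775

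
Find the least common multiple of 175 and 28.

700

gcd first: 175 = 6·28 + 7; 28 = 4·7 + 0 → gcd = 7
lcm = 175·28/gcd = 4900/7 = 700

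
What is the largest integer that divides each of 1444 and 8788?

1444 = 2² · 19²
8788 = 2² · 13³
Common: 2² = 4

4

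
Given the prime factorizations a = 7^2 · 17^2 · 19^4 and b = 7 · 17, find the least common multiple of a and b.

max exponent per prime: 7^2 · 17^2 · 19^4 = 1845475681

1845475681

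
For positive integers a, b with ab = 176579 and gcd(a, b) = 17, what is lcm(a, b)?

gcd·lcm = product, so lcm = 176579/17 = 10387.

10387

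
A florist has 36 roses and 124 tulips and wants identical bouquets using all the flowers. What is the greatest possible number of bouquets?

Euclid: 124 = 3·36 + 16; 36 = 2·16 + 4; 16 = 4·4 + 0. Last nonzero remainder: 4.

4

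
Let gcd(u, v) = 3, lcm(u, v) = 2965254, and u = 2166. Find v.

Using uv = gcd(u,v)·lcm(u,v) = 3·2965254 = 8895762, we get v = 8895762/2166 = 4107.

4107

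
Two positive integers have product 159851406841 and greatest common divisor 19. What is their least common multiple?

8413231939

gcd·lcm = product, so lcm = 159851406841/19 = 8413231939.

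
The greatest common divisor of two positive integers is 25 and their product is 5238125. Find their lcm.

gcd·lcm = product, so lcm = 5238125/25 = 209525.

209525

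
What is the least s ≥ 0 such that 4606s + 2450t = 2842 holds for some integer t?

7

gcd(4606, 2450) = 98 (Euclid: 4606 = 1·2450 + 2156; 2450 = 1·2156 + 294; 2156 = 7·294 + 98; 294 = 3·98 + 0), and 98 | 2842.
Extended Euclid: 4606·(8) + 2450·(-15) = 98. Scale by 29: s₀ = 232.
General solution s = s₀ + 25k; reducing mod 25 gives s = 7 (and t = -12).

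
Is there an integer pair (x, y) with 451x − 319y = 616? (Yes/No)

Yes

By Bézout, 451x − 319y = 616 has integer solutions iff gcd(451, 319) | 616.
Euclid: 451 = 1·319 + 132; 319 = 2·132 + 55; 132 = 2·55 + 22; 55 = 2·22 + 11; 22 = 2·11 + 0. gcd = 11; 616 mod 11 = 0. Yes.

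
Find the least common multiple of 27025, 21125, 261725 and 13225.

5498642030375

27025 = 5² · 23 · 47; 21125 = 5³ · 13²; 261725 = 5² · 19² · 29; 13225 = 5² · 23²
lcm takes max exponent of each prime: 5³ · 13² · 19² · 23² · 29 · 47 = 5498642030375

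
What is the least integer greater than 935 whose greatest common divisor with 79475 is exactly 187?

1122

Multiples of 187 above 935: 187·6, 187·7, … . Need the cofactor coprime to 79475/187 = 425.
Checking s = 6, 7, … the first with gcd(s, 425) = 1 is s = 6, giving 1122.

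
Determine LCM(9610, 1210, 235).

54652070

9610 = 2 · 5 · 31²; 1210 = 2 · 5 · 11²; 235 = 5 · 47
lcm takes max exponent of each prime: 2 · 5 · 11² · 31² · 47 = 54652070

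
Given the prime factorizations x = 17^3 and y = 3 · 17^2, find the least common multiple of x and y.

14739

max exponent per prime: 3 · 17^3 = 14739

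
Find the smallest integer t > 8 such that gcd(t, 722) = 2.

10

Multiples of 2 above 8: 2·5, 2·6, … . Need the cofactor coprime to 722/2 = 361.
Checking s = 5, 6, … the first with gcd(s, 361) = 1 is s = 5, giving 10.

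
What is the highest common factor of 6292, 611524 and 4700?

4

6292 = 2² · 11² · 13; 611524 = 2² · 17² · 23²; 4700 = 2² · 5² · 47
gcd takes min exponent of each prime: 2² = 4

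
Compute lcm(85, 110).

1870

85 = 5 · 17; 110 = 2 · 5 · 11
max exponents: 2 · 5 · 11 · 17 = 1870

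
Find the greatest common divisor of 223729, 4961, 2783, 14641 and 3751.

121

gcd(223729, 4961): 223729 = 45·4961 + 484; 4961 = 10·484 + 121; 484 = 4·121 + 0 → 121
gcd(121, 2783): 2783 = 23·121 + 0 → 121
gcd(121, 14641): 14641 = 121·121 + 0 → 121
gcd(121, 3751): 3751 = 31·121 + 0 → 121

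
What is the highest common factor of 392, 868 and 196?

28

392 = 2³ · 7²; 868 = 2² · 7 · 31; 196 = 2² · 7²
gcd takes min exponent of each prime: 2² · 7 = 28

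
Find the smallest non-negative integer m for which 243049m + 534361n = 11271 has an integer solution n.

Euclid: 534361 = 2·243049 + 48263; 243049 = 5·48263 + 1734; 48263 = 27·1734 + 1445; 1734 = 1·1445 + 289; 1445 = 5·289 + 0 → gcd = 289; 11271 = 289·39.
Back-substitution yields 243049·(310) + 534361·(-141) = 289, so one solution is m = 310·39 = 12090, n = -141·39 = -5499.
Solutions in m differ by 534361/289 = 1849; the one in [0, 1849) is 12090 mod 1849 = 996.

996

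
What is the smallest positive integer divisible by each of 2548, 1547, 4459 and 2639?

8793148

2548 = 2² · 7² · 13; 1547 = 7 · 13 · 17; 4459 = 7³ · 13; 2639 = 7 · 13 · 29
lcm takes max exponent of each prime: 2² · 7³ · 13 · 17 · 29 = 8793148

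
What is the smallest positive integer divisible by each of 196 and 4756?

196 = 2² · 7²; 4756 = 2² · 29 · 41
max exponents: 2² · 7² · 29 · 41 = 233044

233044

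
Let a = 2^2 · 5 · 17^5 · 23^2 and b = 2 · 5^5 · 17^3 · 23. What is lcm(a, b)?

max exponent per prime: 2^2 · 5^5 · 17^5 · 23^2 = 9388804412500

9388804412500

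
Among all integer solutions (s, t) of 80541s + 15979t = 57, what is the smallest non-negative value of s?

Euclid: 80541 = 5·15979 + 646; 15979 = 24·646 + 475; 646 = 1·475 + 171; 475 = 2·171 + 133; 171 = 1·133 + 38; 133 = 3·38 + 19; 38 = 2·19 + 0 → gcd = 19; 57 = 19·3.
Back-substitution yields 80541·(-371) + 15979·(1870) = 19, so one solution is s = -371·3 = -1113, t = 1870·3 = 5610.
Solutions in s differ by 15979/19 = 841; the one in [0, 841) is -1113 mod 841 = 569.

569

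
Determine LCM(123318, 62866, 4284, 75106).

7051591333332

123318 = 2 · 3² · 13 · 17 · 31; 62866 = 2 · 17 · 43²; 4284 = 2² · 3² · 7 · 17; 75106 = 2 · 17 · 47²
lcm takes max exponent of each prime: 2² · 3² · 7 · 13 · 17 · 31 · 43² · 47² = 7051591333332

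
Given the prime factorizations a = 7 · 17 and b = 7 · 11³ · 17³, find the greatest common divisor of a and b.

min exponent per shared prime: 7 · 17 = 119

119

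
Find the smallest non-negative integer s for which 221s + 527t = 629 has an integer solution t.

10

Reduce mod 527: 221s ≡ 629 (mod 527). With g = gcd(221, 527) = 17 dividing 629, divide through: 13s ≡ 37 (mod 31).
Since gcd(13, 31) = 1, s ≡ 37·(13)⁻¹ ≡ 10 (mod 31). Smallest non-negative: 10.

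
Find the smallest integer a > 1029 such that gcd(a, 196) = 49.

196 = 49·4. Any a with gcd(a, 196) = 49 is a multiple of 49, say 49s, with s coprime to 4.
Need s > 1029/49, so s ≥ 22. First s ≥ 22 with gcd(s, 4) = 1 is s = 23. Thus a = 49·23 = 1127.

1127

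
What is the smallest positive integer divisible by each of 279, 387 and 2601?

279 = 3² · 31; 387 = 3² · 43; 2601 = 3² · 17²
lcm takes max exponent of each prime: 3² · 17² · 31 · 43 = 3467133

3467133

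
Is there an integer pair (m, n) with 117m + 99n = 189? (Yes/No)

By Bézout, 117m + 99n = 189 has integer solutions iff gcd(117, 99) | 189.
Euclid: 117 = 1·99 + 18; 99 = 5·18 + 9; 18 = 2·9 + 0. gcd = 9; 189 mod 9 = 0. Yes.

Yes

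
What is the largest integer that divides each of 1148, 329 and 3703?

1148 = 2² · 7 · 41; 329 = 7 · 47; 3703 = 7 · 23²
gcd takes min exponent of each prime: 7 = 7

7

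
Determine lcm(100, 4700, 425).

lcm(100, 4700) = 100·4700/gcd = 470000/100 = 4700
lcm(4700, 425) = 4700·425/gcd = 1997500/25 = 79900

79900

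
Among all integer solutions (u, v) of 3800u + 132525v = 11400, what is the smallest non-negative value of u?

3

Euclid: 132525 = 34·3800 + 3325; 3800 = 1·3325 + 475; 3325 = 7·475 + 0 → gcd = 475; 11400 = 475·24.
Back-substitution yields 3800·(35) + 132525·(-1) = 475, so one solution is u = 35·24 = 840, v = -1·24 = -24.
Solutions in u differ by 132525/475 = 279; the one in [0, 279) is 840 mod 279 = 3.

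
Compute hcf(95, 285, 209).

gcd(95, 285): 285 = 3·95 + 0 → 95
gcd(95, 209): 209 = 2·95 + 19; 95 = 5·19 + 0 → 19

19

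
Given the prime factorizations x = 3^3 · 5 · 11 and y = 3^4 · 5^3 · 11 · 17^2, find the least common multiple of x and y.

max exponent per prime: 3^4 · 5^3 · 11 · 17^2 = 32187375

32187375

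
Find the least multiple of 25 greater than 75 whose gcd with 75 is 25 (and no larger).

gcd(m, 75) = 25 forces 25 | m; write m = 25s. Then gcd(25s, 25·3) = 25·gcd(s, 3), so need gcd(s, 3) = 1.
25s > 75 gives s ≥ 4. The least s ≥ 4 coprime to 3 is 4, so m = 25·4 = 100.

100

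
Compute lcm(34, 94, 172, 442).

lcm(34, 94) = 34·94/gcd = 3196/2 = 1598
lcm(1598, 172) = 1598·172/gcd = 274856/2 = 137428
lcm(137428, 442) = 137428·442/gcd = 60743176/34 = 1786564

1786564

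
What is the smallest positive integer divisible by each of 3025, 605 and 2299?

3025 = 5² · 11²; 605 = 5 · 11²; 2299 = 11² · 19
lcm takes max exponent of each prime: 5² · 11² · 19 = 57475

57475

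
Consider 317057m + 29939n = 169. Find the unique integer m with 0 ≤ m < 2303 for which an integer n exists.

1959

Reduce mod 29939: 317057m ≡ 169 (mod 29939). With g = gcd(317057, 29939) = 13 dividing 169, divide through: 24389m ≡ 13 (mod 2303).
Since gcd(24389, 2303) = 1, m ≡ 13·(24389)⁻¹ ≡ 1959 (mod 2303). Smallest non-negative: 1959.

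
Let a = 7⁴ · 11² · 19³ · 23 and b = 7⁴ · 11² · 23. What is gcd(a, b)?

min exponent per shared prime: 7⁴ · 11² · 23 = 6681983

6681983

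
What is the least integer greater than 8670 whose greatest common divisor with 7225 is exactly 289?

Multiples of 289 above 8670: 289·31, 289·32, … . Need the cofactor coprime to 7225/289 = 25.
Checking s = 31, 32, … the first with gcd(s, 25) = 1 is s = 31, giving 8959.

8959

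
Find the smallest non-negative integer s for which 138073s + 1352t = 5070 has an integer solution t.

Reduce mod 1352: 138073s ≡ 5070 (mod 1352). With g = gcd(138073, 1352) = 169 dividing 5070, divide through: 817s ≡ 30 (mod 8).
Since gcd(817, 8) = 1, s ≡ 30·(817)⁻¹ ≡ 6 (mod 8). Smallest non-negative: 6.

6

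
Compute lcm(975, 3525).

45825

gcd first: 3525 = 3·975 + 600; 975 = 1·600 + 375; 600 = 1·375 + 225; 375 = 1·225 + 150; 225 = 1·150 + 75; 150 = 2·75 + 0 → gcd = 75
lcm = 975·3525/gcd = 3436875/75 = 45825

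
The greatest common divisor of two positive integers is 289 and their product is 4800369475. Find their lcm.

For any two positive integers, gcd × lcm equals their product. Hence lcm = 4800369475 / 289 = 16610275.

16610275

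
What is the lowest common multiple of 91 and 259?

3367

gcd first: 259 = 2·91 + 77; 91 = 1·77 + 14; 77 = 5·14 + 7; 14 = 2·7 + 0 → gcd = 7
lcm = 91·259/gcd = 23569/7 = 3367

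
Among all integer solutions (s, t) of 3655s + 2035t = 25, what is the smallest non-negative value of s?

Euclid: 3655 = 1·2035 + 1620; 2035 = 1·1620 + 415; 1620 = 3·415 + 375; 415 = 1·375 + 40; 375 = 9·40 + 15; 40 = 2·15 + 10; 15 = 1·10 + 5; 10 = 2·5 + 0 → gcd = 5; 25 = 5·5.
Back-substitution yields 3655·(152) + 2035·(-273) = 5, so one solution is s = 152·5 = 760, t = -273·5 = -1365.
Solutions in s differ by 2035/5 = 407; the one in [0, 407) is 760 mod 407 = 353.

353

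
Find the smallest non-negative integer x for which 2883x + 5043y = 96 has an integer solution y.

Euclid: 5043 = 1·2883 + 2160; 2883 = 1·2160 + 723; 2160 = 2·723 + 714; 723 = 1·714 + 9; 714 = 79·9 + 3; 9 = 3·3 + 0 → gcd = 3; 96 = 3·32.
Back-substitution yields 2883·(-558) + 5043·(319) = 3, so one solution is x = -558·32 = -17856, y = 319·32 = 10208.
Solutions in x differ by 5043/3 = 1681; the one in [0, 1681) is -17856 mod 1681 = 635.

635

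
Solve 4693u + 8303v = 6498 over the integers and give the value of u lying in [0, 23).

12

Euclid: 8303 = 1·4693 + 3610; 4693 = 1·3610 + 1083; 3610 = 3·1083 + 361; 1083 = 3·361 + 0 → gcd = 361; 6498 = 361·18.
Back-substitution yields 4693·(-7) + 8303·(4) = 361, so one solution is u = -7·18 = -126, v = 4·18 = 72.
Solutions in u differ by 8303/361 = 23; the one in [0, 23) is -126 mod 23 = 12.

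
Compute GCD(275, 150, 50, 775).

25

275 = 5² · 11; 150 = 2 · 3 · 5²; 50 = 2 · 5²; 775 = 5² · 31
gcd takes min exponent of each prime: 5² = 25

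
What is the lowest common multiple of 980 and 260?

12740

gcd first: 980 = 3·260 + 200; 260 = 1·200 + 60; 200 = 3·60 + 20; 60 = 3·20 + 0 → gcd = 20
lcm = 980·260/gcd = 254800/20 = 12740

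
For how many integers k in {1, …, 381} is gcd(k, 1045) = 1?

Prime factors of 1045: 5, 11, 19. Count integers ≤ 381 divisible by none of them.
By inclusion–exclusion: 381 − ⌊381/5⌋ − ⌊381/11⌋ − ⌊381/19⌋ + ⌊381/55⌋ + ⌊381/95⌋ + ⌊381/209⌋ − ⌊381/1045⌋ = 262.

262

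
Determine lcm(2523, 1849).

gcd first: 2523 = 1·1849 + 674; 1849 = 2·674 + 501; 674 = 1·501 + 173; 501 = 2·173 + 155; 173 = 1·155 + 18; 155 = 8·18 + 11; 18 = 1·11 + 7; 11 = 1·7 + 4; 7 = 1·4 + 3; 4 = 1·3 + 1; 3 = 3·1 + 0 → gcd = 1
lcm = 2523·1849/gcd = 4665027/1 = 4665027

4665027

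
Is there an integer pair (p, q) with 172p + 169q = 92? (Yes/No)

gcd(172, 169): 172 = 1·169 + 3; 169 = 56·3 + 1; 3 = 3·1 + 0 → 1
1 divides 92, so a solution exists.

Yes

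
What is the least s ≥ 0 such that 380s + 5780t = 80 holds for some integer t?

274

gcd(380, 5780) = 20 (Euclid: 5780 = 15·380 + 80; 380 = 4·80 + 60; 80 = 1·60 + 20; 60 = 3·20 + 0), and 20 | 80.
Extended Euclid: 380·(-76) + 5780·(5) = 20. Scale by 4: s₀ = -304.
General solution s = s₀ + 289k; reducing mod 289 gives s = 274 (and t = -18).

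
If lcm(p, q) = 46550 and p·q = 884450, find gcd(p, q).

19

gcd·lcm = product, so gcd = 884450/46550 = 19.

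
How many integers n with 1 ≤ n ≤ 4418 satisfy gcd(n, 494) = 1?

1932

Prime factors of 494: 2, 13, 19. Count integers ≤ 4418 divisible by none of them.
By inclusion–exclusion: 4418 − ⌊4418/2⌋ − ⌊4418/13⌋ − ⌊4418/19⌋ + ⌊4418/26⌋ + ⌊4418/38⌋ + ⌊4418/247⌋ − ⌊4418/494⌋ = 1932.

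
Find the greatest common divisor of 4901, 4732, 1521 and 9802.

169

4901 = 13² · 29; 4732 = 2² · 7 · 13²; 1521 = 3² · 13²; 9802 = 2 · 13² · 29
gcd takes min exponent of each prime: 13² = 169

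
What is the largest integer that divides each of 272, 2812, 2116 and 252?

gcd(272, 2812): 2812 = 10·272 + 92; 272 = 2·92 + 88; 92 = 1·88 + 4; 88 = 22·4 + 0 → 4
gcd(4, 2116): 2116 = 529·4 + 0 → 4
gcd(4, 252): 252 = 63·4 + 0 → 4

4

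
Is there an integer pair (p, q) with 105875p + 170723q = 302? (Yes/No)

By Bézout, 105875p + 170723q = 302 has integer solutions iff gcd(105875, 170723) | 302.
Euclid: 170723 = 1·105875 + 64848; 105875 = 1·64848 + 41027; 64848 = 1·41027 + 23821; 41027 = 1·23821 + 17206; 23821 = 1·17206 + 6615; 17206 = 2·6615 + 3976; 6615 = 1·3976 + 2639; 3976 = 1·2639 + 1337; 2639 = 1·1337 + 1302; 1337 = 1·1302 + 35; 1302 = 37·35 + 7; 35 = 5·7 + 0. gcd = 7; 302 mod 7 = 1. No.

No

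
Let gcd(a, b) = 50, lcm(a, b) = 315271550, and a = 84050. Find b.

187550

Using ab = gcd(a,b)·lcm(a,b) = 50·315271550 = 15763577500, we get b = 15763577500/84050 = 187550.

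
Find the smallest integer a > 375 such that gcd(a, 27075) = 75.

gcd(a, 27075) = 75 forces 75 | a; write a = 75s. Then gcd(75s, 75·361) = 75·gcd(s, 361), so need gcd(s, 361) = 1.
75s > 375 gives s ≥ 6. The least s ≥ 6 coprime to 361 is 6, so a = 75·6 = 450.

450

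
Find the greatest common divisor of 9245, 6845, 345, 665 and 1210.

5

gcd(9245, 6845): 9245 = 1·6845 + 2400; 6845 = 2·2400 + 2045; 2400 = 1·2045 + 355; 2045 = 5·355 + 270; 355 = 1·270 + 85; 270 = 3·85 + 15; 85 = 5·15 + 10; 15 = 1·10 + 5; 10 = 2·5 + 0 → 5
gcd(5, 345): 345 = 69·5 + 0 → 5
gcd(5, 665): 665 = 133·5 + 0 → 5
gcd(5, 1210): 1210 = 242·5 + 0 → 5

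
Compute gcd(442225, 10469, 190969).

361

gcd(442225, 10469): 442225 = 42·10469 + 2527; 10469 = 4·2527 + 361; 2527 = 7·361 + 0 → 361
gcd(361, 190969): 190969 = 529·361 + 0 → 361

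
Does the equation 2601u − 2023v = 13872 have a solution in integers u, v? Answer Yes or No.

gcd(2601, 2023): 2601 = 1·2023 + 578; 2023 = 3·578 + 289; 578 = 2·289 + 0 → 289
289 divides 13872, so a solution exists.

Yes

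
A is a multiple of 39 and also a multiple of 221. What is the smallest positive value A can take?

663

gcd first: 221 = 5·39 + 26; 39 = 1·26 + 13; 26 = 2·13 + 0 → gcd = 13
lcm = 39·221/gcd = 8619/13 = 663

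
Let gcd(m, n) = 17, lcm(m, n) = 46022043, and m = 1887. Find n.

m·n = gcd·lcm = 17·46022043 = 782374731, so n = 782374731/1887 = 414613.

414613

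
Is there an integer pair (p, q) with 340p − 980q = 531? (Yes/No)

gcd(340, 980): 980 = 2·340 + 300; 340 = 1·300 + 40; 300 = 7·40 + 20; 40 = 2·20 + 0 → 20
20 does not divide 531, so a solution does not exist.

No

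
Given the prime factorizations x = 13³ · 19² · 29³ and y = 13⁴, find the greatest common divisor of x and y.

min exponent per shared prime: 13³ = 2197

2197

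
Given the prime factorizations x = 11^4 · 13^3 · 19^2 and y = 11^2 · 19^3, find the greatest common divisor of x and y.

min exponent per shared prime: 11^2 · 19^2 = 43681

43681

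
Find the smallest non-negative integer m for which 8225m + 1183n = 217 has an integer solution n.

Reduce mod 1183: 8225m ≡ 217 (mod 1183). With g = gcd(8225, 1183) = 7 dividing 217, divide through: 1175m ≡ 31 (mod 169).
Since gcd(1175, 169) = 1, m ≡ 31·(1175)⁻¹ ≡ 144 (mod 169). Smallest non-negative: 144.

144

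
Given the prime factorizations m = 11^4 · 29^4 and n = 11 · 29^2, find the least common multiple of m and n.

max exponent per prime: 11^4 · 29^4 = 10355301121

10355301121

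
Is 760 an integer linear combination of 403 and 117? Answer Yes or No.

By Bézout, 403x + 117y = 760 has integer solutions iff gcd(403, 117) | 760.
Euclid: 403 = 3·117 + 52; 117 = 2·52 + 13; 52 = 4·13 + 0. gcd = 13; 760 mod 13 = 6. No.

No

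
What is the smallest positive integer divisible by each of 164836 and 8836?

164836 = 2² · 7² · 29²; 8836 = 2² · 47²
max exponents: 2² · 7² · 29² · 47² = 364122724

364122724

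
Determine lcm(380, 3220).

380 = 2² · 5 · 19; 3220 = 2² · 5 · 7 · 23
max exponents: 2² · 5 · 7 · 19 · 23 = 61180

61180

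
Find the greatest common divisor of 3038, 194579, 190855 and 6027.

3038 = 2 · 7² · 31; 194579 = 7² · 11 · 19²; 190855 = 5 · 7² · 19 · 41; 6027 = 3 · 7² · 41
gcd takes min exponent of each prime: 7² = 49

49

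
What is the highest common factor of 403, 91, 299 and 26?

13

gcd(403, 91): 403 = 4·91 + 39; 91 = 2·39 + 13; 39 = 3·13 + 0 → 13
gcd(13, 299): 299 = 23·13 + 0 → 13
gcd(13, 26): 26 = 2·13 + 0 → 13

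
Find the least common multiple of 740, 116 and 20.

21460

740 = 2² · 5 · 37; 116 = 2² · 29; 20 = 2² · 5
lcm takes max exponent of each prime: 2² · 5 · 29 · 37 = 21460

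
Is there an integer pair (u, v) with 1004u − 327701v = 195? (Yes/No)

Yes

gcd(1004, 327701): 327701 = 326·1004 + 397; 1004 = 2·397 + 210; 397 = 1·210 + 187; 210 = 1·187 + 23; 187 = 8·23 + 3; 23 = 7·3 + 2; 3 = 1·2 + 1; 2 = 2·1 + 0 → 1
1 divides 195, so a solution exists.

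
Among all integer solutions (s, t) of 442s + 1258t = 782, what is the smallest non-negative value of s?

Euclid: 1258 = 2·442 + 374; 442 = 1·374 + 68; 374 = 5·68 + 34; 68 = 2·34 + 0 → gcd = 34; 782 = 34·23.
Back-substitution yields 442·(-17) + 1258·(6) = 34, so one solution is s = -17·23 = -391, t = 6·23 = 138.
Solutions in s differ by 1258/34 = 37; the one in [0, 37) is -391 mod 37 = 16.

16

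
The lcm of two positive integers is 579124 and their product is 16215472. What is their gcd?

28

gcd·lcm = product, so gcd = 16215472/579124 = 28.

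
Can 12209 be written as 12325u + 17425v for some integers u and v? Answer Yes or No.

gcd(12325, 17425): 17425 = 1·12325 + 5100; 12325 = 2·5100 + 2125; 5100 = 2·2125 + 850; 2125 = 2·850 + 425; 850 = 2·425 + 0 → 425
425 does not divide 12209, so a solution does not exist.

No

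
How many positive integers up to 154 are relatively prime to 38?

73

38 = 2·19. Inclusion–exclusion on these primes:
154 − ⌊154/2⌋ − ⌊154/19⌋ + ⌊154/38⌋ = 73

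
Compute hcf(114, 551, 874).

114 = 2 · 3 · 19; 551 = 19 · 29; 874 = 2 · 19 · 23
gcd takes min exponent of each prime: 19 = 19

19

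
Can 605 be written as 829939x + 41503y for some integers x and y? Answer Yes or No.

By Bézout, 829939x + 41503y = 605 has integer solutions iff gcd(829939, 41503) | 605.
Euclid: 829939 = 19·41503 + 41382; 41503 = 1·41382 + 121; 41382 = 342·121 + 0. gcd = 121; 605 mod 121 = 0. Yes.

Yes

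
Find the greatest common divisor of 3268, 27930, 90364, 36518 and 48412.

3268 = 2² · 19 · 43; 27930 = 2 · 3 · 5 · 7² · 19; 90364 = 2² · 19 · 29 · 41; 36518 = 2 · 19 · 31²; 48412 = 2² · 7² · 13 · 19
gcd takes min exponent of each prime: 2 · 19 = 38

38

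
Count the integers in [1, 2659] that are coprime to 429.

1488

Prime factors of 429: 3, 11, 13. Count integers ≤ 2659 divisible by none of them.
By inclusion–exclusion: 2659 − ⌊2659/3⌋ − ⌊2659/11⌋ − ⌊2659/13⌋ + ⌊2659/33⌋ + ⌊2659/39⌋ + ⌊2659/143⌋ − ⌊2659/429⌋ = 1488.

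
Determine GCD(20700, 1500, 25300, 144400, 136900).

100

20700 = 2² · 3² · 5² · 23; 1500 = 2² · 3 · 5³; 25300 = 2² · 5² · 11 · 23; 144400 = 2⁴ · 5² · 19²; 136900 = 2² · 5² · 37²
gcd takes min exponent of each prime: 2² · 5² = 100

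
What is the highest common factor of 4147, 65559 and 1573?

13

4147 = 11 · 13 · 29; 65559 = 3 · 13 · 41²; 1573 = 11² · 13
gcd takes min exponent of each prime: 13 = 13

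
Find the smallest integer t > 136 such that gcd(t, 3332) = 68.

gcd(t, 3332) = 68 forces 68 | t; write t = 68s. Then gcd(68s, 68·49) = 68·gcd(s, 49), so need gcd(s, 49) = 1.
68s > 136 gives s ≥ 3. The least s ≥ 3 coprime to 49 is 3, so t = 68·3 = 204.

204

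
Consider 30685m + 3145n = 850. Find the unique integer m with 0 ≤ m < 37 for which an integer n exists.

gcd(30685, 3145) = 85 (Euclid: 30685 = 9·3145 + 2380; 3145 = 1·2380 + 765; 2380 = 3·765 + 85; 765 = 9·85 + 0), and 85 | 850.
Extended Euclid: 30685·(4) + 3145·(-39) = 85. Scale by 10: m₀ = 40.
General solution m = m₀ + 37t; reducing mod 37 gives m = 3 (and n = -29).

3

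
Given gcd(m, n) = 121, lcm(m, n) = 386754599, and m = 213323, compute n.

Using mn = gcd(m,n)·lcm(m,n) = 121·386754599 = 46797306479, we get n = 46797306479/213323 = 219373.

219373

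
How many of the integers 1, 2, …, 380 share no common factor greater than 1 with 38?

Prime factors of 38: 2, 19. Count integers ≤ 380 divisible by none of them.
By inclusion–exclusion: 380 − ⌊380/2⌋ − ⌊380/19⌋ + ⌊380/38⌋ = 180.

180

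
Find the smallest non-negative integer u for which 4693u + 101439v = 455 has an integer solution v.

1016

gcd(4693, 101439) = 13 (Euclid: 101439 = 21·4693 + 2886; 4693 = 1·2886 + 1807; 2886 = 1·1807 + 1079; 1807 = 1·1079 + 728; 1079 = 1·728 + 351; 728 = 2·351 + 26; 351 = 13·26 + 13; 26 = 2·13 + 0), and 13 | 455.
Extended Euclid: 4693·(-3761) + 101439·(174) = 13. Scale by 35: u₀ = -131635.
General solution u = u₀ + 7803t; reducing mod 7803 gives u = 1016 (and v = -47).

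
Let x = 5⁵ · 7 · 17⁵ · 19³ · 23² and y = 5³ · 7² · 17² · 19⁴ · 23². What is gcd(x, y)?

min exponent per shared prime: 5³ · 7 · 17² · 19³ · 23² = 917534431625

917534431625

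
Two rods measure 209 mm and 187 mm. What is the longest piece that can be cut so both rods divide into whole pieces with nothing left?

11

Euclid: 209 = 1·187 + 22; 187 = 8·22 + 11; 22 = 2·11 + 0. Last nonzero remainder: 11.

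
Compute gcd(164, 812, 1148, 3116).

4

164 = 2² · 41; 812 = 2² · 7 · 29; 1148 = 2² · 7 · 41; 3116 = 2² · 19 · 41
gcd takes min exponent of each prime: 2² = 4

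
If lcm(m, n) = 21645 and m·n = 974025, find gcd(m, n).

45

gcd·lcm = product, so gcd = 974025/21645 = 45.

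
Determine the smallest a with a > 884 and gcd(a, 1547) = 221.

1105

Multiples of 221 above 884: 221·5, 221·6, … . Need the cofactor coprime to 1547/221 = 7.
Checking s = 5, 6, … the first with gcd(s, 7) = 1 is s = 5, giving 1105.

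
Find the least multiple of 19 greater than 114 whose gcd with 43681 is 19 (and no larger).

Multiples of 19 above 114: 19·7, 19·8, … . Need the cofactor coprime to 43681/19 = 2299.
Checking s = 7, 8, … the first with gcd(s, 2299) = 1 is s = 7, giving 133.

133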